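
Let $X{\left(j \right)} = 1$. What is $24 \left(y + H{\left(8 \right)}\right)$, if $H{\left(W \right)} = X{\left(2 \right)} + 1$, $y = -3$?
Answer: $-24$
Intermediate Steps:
$H{\left(W \right)} = 2$ ($H{\left(W \right)} = 1 + 1 = 2$)
$24 \left(y + H{\left(8 \right)}\right) = 24 \left(-3 + 2\right) = 24 \left(-1\right) = -24$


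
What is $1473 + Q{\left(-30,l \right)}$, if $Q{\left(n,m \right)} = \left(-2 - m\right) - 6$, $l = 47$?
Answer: $1418$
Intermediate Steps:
$Q{\left(n,m \right)} = -8 - m$
$1473 + Q{\left(-30,l \right)} = 1473 - 55 = 1418$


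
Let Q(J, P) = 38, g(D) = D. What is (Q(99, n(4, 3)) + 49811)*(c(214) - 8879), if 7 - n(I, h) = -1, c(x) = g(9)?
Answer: -442160630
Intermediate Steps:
c(x) = 9
n(I, h) = 8 (n(I, h) = 7 - 1*(-1) = 7 + 1 = 8)
(Q(99, n(4, 3)) + 49811)*(c(214) - 8879) = (38 + 49811)*(9 - 8879) = 49849*(-8870) = -442160630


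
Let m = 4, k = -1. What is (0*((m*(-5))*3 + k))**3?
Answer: 0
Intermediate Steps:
(0*((m*(-5))*3 + k))**3 = (0*((4*(-5))*3 - 1))**3 = (0*(-20*3 - 1))**3 = (0*(-60 - 1))**3 = (0*(-61))**3 = 0**3 = 0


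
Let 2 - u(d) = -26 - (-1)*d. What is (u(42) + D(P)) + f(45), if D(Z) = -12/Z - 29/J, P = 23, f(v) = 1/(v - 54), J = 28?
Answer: -90815/5796 ≈ -15.669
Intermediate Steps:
f(v) = 1/(-54 + v)
D(Z) = -29/28 - 12/Z (D(Z) = -12/Z - 29/28 = -29/28 - 12/Z)
u(d) = 28 - d (u(d) = 2 - (-26 - (-1)*d) = 2 - (-26 + d) = 2 + (26 - d) = 28 - d)
(u(42) + D(P)) + f(45) = ((28 - 1*42) + (-29/28 - 12/23)) + 1/(-54 + 45) = ((28 - 42) + (-29/28 - 12*1/23)) + 1/(-9) = (-14 + (-29/28 - 12/23)) - 1/9 = (-14 - 1003/644) - 1/9 = -10019/644 - 1/9 = -90815/5796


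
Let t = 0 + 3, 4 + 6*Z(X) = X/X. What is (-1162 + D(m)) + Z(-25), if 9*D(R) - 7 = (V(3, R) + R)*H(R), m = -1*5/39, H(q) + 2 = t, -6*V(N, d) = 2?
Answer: -271855/234 ≈ -1161.8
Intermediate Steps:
V(N, d) = -⅓ (V(N, d) = -⅙*2 = -⅓)
Z(X) = -½ (Z(X) = -⅔ + (X/X)/6 = -⅔ + (⅙)*1 = -⅔ + ⅙ = -½)
t = 3
H(q) = 1 (H(q) = -2 + 3 = 1)
m = -5/39 (m = -5*1/39 = -5/39 ≈ -0.12821)
D(R) = 20/27 + R/9 (D(R) = 7/9 + ((-⅓ + R)*1)/9 = 7/9 + (-⅓ + R)/9 = 7/9 + (-1/27 + R/9) = 20/27 + R/9)
(-1162 + D(m)) + Z(-25) = (-1162 + (20/27 + (⅑)*(-5/39))) - ½ = (-1162 + (20/27 - 5/351)) - ½ = (-1162 + 85/117) - ½ = -135869/117 - ½ = -271855/234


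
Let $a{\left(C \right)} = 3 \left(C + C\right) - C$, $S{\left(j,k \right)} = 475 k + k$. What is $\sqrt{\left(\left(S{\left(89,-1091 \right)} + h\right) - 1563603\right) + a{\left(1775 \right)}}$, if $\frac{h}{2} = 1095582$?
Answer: $8 \sqrt{1830} \approx 342.23$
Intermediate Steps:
$S{\left(j,k \right)} = 476 k$
$h = 2191164$ ($h = 2 \cdot 1095582 = 2191164$)
$a{\left(C \right)} = 5 C$ ($a{\left(C \right)} = 3 \cdot 2 C - C = 6 C - C = 5 C$)
$\sqrt{\left(\left(S{\left(89,-1091 \right)} + h\right) - 1563603\right) + a{\left(1775 \right)}} = \sqrt{\left(\left(476 \left(-1091\right) + 2191164\right) - 1563603\right) + 5 \cdot 1775} = \sqrt{\left(\left(-519316 + 2191164\right) - 1563603\right) + 8875} = \sqrt{\left(1671848 - 1563603\right) + 8875} = \sqrt{108245 + 8875} = \sqrt{117120} = 8 \sqrt{1830}$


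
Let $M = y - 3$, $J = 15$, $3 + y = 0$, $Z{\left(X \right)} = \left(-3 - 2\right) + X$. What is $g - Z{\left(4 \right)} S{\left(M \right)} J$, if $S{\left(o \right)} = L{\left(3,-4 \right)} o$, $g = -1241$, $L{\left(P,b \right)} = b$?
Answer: $-881$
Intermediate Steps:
$Z{\left(X \right)} = -5 + X$ ($Z{\left(X \right)} = \left(-3 - 2\right) + X = -5 + X$)
$y = -3$ ($y = -3 + 0 = -3$)
$M = -6$ ($M = -3 - 3 = -6$)
$S{\left(o \right)} = - 4 o$
$g - Z{\left(4 \right)} S{\left(M \right)} J = -1241 - \left(-5 + 4\right) \left(\left(-4\right) \left(-6\right)\right) 15 = -1241 - \left(-1\right) 24 \cdot 15 = -1241 - \left(-24\right) 15 = -1241 - -360 = -1241 + 360 = -881$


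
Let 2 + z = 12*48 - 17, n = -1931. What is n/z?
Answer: -1931/557 ≈ -3.4668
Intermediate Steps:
z = 557 (z = -2 + (12*48 - 17) = -2 + (576 - 17) = -2 + 559 = 557)
n/z = -1931/557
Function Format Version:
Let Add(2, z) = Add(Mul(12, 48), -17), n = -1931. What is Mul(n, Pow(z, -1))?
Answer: Rational(-1931, 557) ≈ -3.4668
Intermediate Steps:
z = 557 (z = Add(-2, Add(Mul(12, 48), -17)) = Add(-2, Add(576, -17)) = Add(-2, 559) = 557)
Mul(n, Pow(z, -1)) = Mul(-1931, Pow(557, -1)) = Mul(-1931, Rational(1, 557)) = Rational(-1931, 557)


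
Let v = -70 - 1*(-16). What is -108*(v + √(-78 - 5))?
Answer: 5832 - 108*I*√83 ≈ 5832.0 - 983.93*I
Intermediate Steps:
v = -54 (v = -70 + 16 = -54)
-108*(v + √(-78 - 5)) = -108*(-54 + √(-78 - 5)) = -108*(-54 + √(-83)) = -108*(-54 + I*√83) = 5832 - 108*I*√83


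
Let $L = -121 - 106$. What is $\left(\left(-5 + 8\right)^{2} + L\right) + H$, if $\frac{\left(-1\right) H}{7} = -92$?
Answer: $426$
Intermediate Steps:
$H = 644$ ($H = \left(-7\right) \left(-92\right) = 644$)
$L = -227$ ($L = -121 - 106 = -227$)
$\left(\left(-5 + 8\right)^{2} + L\right) + H = \left(\left(-5 + 8\right)^{2} - 227\right) + 644 = \left(3^{2} - 227\right) + 644 = \left(9 - 227\right) + 644 = -218 + 644 = 426$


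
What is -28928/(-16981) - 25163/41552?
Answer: 774723353/705594512 ≈ 1.0980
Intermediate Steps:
-28928/(-16981) - 25163/41552 = -28928*(-1/16981) - 25163*1/41552 = 28928/16981 - 25163/41552 = 774723353/705594512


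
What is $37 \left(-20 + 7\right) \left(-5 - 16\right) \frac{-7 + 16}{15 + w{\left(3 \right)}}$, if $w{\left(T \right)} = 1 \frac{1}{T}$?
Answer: $\frac{272727}{46} \approx 5928.8$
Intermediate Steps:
$w{\left(T \right)} = \frac{1}{T}$
$37 \left(-20 + 7\right) \left(-5 - 16\right) \frac{-7 + 16}{15 + w{\left(3 \right)}} = 37 \left(-20 + 7\right) \left(-5 - 16\right) \frac{-7 + 16}{15 + \frac{1}{3}} = 37 \left(\left(-13\right) \left(-21\right)\right) \frac{9}{15 + \frac{1}{3}} = 37 \cdot 273 \frac{9}{\frac{46}{3}} = 10101 \cdot 9 \cdot \frac{3}{46} = 10101 \cdot \frac{27}{46} = \frac{272727}{46}$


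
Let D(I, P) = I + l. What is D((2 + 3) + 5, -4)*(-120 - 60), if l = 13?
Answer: -4140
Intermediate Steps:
D(I, P) = 13 + I (D(I, P) = I + 13 = 13 + I)
D((2 + 3) + 5, -4)*(-120 - 60) = (13 + ((2 + 3) + 5))*(-120 - 60) = (13 + (5 + 5))*(-180) = (13 + 10)*(-180) = 23*(-180) = -4140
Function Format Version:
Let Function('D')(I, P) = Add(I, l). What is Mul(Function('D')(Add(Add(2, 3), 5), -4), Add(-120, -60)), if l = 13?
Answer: -4140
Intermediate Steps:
Function('D')(I, P) = Add(13, I) (Function('D')(I, P) = Add(I, 13) = Add(13, I))
Mul(Function('D')(Add(Add(2, 3), 5), -4), Add(-120, -60)) = Mul(Add(13, Add(Add(2, 3), 5)), Add(-120, -60)) = Mul(Add(13, Add(5, 5)), -180) = Mul(Add(13, 10), -180) = Mul(23, -180) = -4140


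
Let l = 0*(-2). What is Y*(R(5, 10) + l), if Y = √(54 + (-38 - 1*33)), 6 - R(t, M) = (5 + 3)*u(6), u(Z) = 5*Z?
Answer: -234*I*√17 ≈ -964.81*I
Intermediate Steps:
R(t, M) = -234 (R(t, M) = 6 - (5 + 3)*5*6 = 6 - 8*30 = 6 - 1*240 = 6 - 240 = -234)
Y = I*√17 (Y = √(54 + (-38 - 33)) = √(54 - 71) = √(-17) = I*√17 ≈ 4.1231*I)
l = 0
Y*(R(5, 10) + l) = (I*√17)*(-234 + 0) = (I*√17)*(-234) = -234*I*√17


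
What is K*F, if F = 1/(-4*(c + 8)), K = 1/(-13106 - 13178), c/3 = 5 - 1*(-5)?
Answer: 1/3995168 ≈ 2.5030e-7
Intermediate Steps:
c = 30 (c = 3*(5 - 1*(-5)) = 3*(5 + 5) = 3*10 = 30)
K = -1/26284 (K = 1/(-26284) = -1/26284 ≈ -3.8046e-5)
F = -1/152 (F = 1/(-4*(30 + 8)) = 1/(-4*38) = 1/(-152) = -1/152 ≈ -0.0065789)
K*F = -1/26284*(-1/152) = 1/3995168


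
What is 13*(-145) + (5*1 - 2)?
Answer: -1882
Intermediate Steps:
13*(-145) + (5*1 - 2) = -1885 + (5 - 2) = -1885 + 3 = -1882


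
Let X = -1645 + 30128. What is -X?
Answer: -28483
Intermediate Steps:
X = 28483
-X = -1*28483 = -28483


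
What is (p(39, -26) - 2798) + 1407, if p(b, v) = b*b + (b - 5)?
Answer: 164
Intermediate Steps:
p(b, v) = -5 + b + b² (p(b, v) = b² + (-5 + b) = -5 + b + b²)
(p(39, -26) - 2798) + 1407 = ((-5 + 39 + 39²) - 2798) + 1407 = ((-5 + 39 + 1521) - 2798) + 1407 = (1555 - 2798) + 1407 = -1243 + 1407 = 164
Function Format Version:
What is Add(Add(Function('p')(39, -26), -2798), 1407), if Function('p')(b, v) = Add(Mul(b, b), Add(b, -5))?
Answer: 164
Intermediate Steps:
Function('p')(b, v) = Add(-5, b, Pow(b, 2)) (Function('p')(b, v) = Add(Pow(b, 2), Add(-5, b)) = Add(-5, b, Pow(b, 2)))
Add(Add(Function('p')(39, -26), -2798), 1407) = Add(Add(Add(-5, 39, Pow(39, 2)), -2798), 1407) = Add(Add(Add(-5, 39, 1521), -2798), 1407) = Add(Add(1555, -2798), 1407) = Add(-1243, 1407) = 164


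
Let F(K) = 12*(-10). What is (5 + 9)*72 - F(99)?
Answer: 1128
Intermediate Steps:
F(K) = -120
(5 + 9)*72 - F(99) = (5 + 9)*72 - 1*(-120) = 14*72 + 120 = 1008 + 120 = 1128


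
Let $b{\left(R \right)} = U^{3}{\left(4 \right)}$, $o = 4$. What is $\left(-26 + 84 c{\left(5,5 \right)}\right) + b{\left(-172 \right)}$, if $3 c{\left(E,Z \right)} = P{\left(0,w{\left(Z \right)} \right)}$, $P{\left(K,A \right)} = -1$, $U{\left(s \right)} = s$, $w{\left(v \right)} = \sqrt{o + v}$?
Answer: $10$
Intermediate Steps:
$w{\left(v \right)} = \sqrt{4 + v}$
$c{\left(E,Z \right)} = - \frac{1}{3}$ ($c{\left(E,Z \right)} = \frac{1}{3} \left(-1\right) = - \frac{1}{3}$)
$b{\left(R \right)} = 64$ ($b{\left(R \right)} = 4^{3} = 64$)
$\left(-26 + 84 c{\left(5,5 \right)}\right) + b{\left(-172 \right)} = \left(-26 + 84 \left(- \frac{1}{3}\right)\right) + 64 = \left(-26 - 28\right) + 64 = -54 + 64 = 10$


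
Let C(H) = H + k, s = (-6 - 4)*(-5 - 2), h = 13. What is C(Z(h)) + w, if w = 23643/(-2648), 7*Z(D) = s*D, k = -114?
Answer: 18725/2648 ≈ 7.0714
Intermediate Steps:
s = 70 (s = -10*(-7) = 70)
Z(D) = 10*D (Z(D) = (70*D)/7 = 10*D)
C(H) = -114 + H (C(H) = H - 114 = -114 + H)
w = -23643/2648 (w = 23643*(-1/2648) = -23643/2648 ≈ -8.9286)
C(Z(h)) + w = (-114 + 10*13) - 23643/2648 = (-114 + 130) - 23643/2648 = 16 - 23643/2648 = 18725/2648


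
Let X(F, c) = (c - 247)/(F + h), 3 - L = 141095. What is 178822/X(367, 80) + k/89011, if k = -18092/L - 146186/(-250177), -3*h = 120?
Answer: -275033558703932546493/785476974995531 ≈ -3.5015e+5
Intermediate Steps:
h = -40 (h = -⅓*120 = -40)
L = -141092 (L = 3 - 1*141095 = 3 - 141095 = -141092)
k = 6287969349/8824493321 (k = -18092/(-141092) - 146186/(-250177) = -18092*(-1/141092) - 146186*(-1/250177) = 4523/35273 + 146186/250177 = 6287969349/8824493321 ≈ 0.71256)
X(F, c) = (-247 + c)/(-40 + F) (X(F, c) = (c - 247)/(F - 40) = (-247 + c)/(-40 + F))
178822/X(367, 80) + k/89011 = 178822/(((-247 + 80)/(-40 + 367))) + (6287969349/8824493321)/89011 = 178822/((-167/327)) + (6287969349/8824493321)*(1/89011) = 178822/(((1/327)*(-167))) + 6287969349/785476974995531 = 178822/(-167/327) + 6287969349/785476974995531 = 178822*(-327/167) + 6287969349/785476974995531 = -58474794/167 + 6287969349/785476974995531 = -275033558703932546493/785476974995531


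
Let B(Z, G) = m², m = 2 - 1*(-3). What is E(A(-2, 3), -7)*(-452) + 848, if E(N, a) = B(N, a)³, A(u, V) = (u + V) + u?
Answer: -7061652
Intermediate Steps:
m = 5 (m = 2 + 3 = 5)
A(u, V) = V + 2*u (A(u, V) = (V + u) + u = V + 2*u)
B(Z, G) = 25 (B(Z, G) = 5² = 25)
E(N, a) = 15625 (E(N, a) = 25³ = 15625)
E(A(-2, 3), -7)*(-452) + 848 = 15625*(-452) + 848 = -7062500 + 848 = -7061652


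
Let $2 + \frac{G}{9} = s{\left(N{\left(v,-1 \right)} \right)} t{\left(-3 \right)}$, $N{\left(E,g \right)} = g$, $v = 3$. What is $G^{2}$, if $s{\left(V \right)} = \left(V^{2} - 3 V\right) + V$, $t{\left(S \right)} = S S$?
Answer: $50625$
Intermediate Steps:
$t{\left(S \right)} = S^{2}$
$s{\left(V \right)} = V^{2} - 2 V$
$G = 225$ ($G = -18 + 9 - (-2 - 1) \left(-3\right)^{2} = -18 + 9 \left(-1\right) \left(-3\right) 9 = -18 + 9 \cdot 3 \cdot 9 = -18 + 9 \cdot 27 = -18 + 243 = 225$)
$G^{2} = 225^{2} = 50625$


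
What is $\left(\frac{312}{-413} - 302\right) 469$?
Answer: $- \frac{8377546}{59} \approx -1.4199 \cdot 10^{5}$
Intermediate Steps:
$\left(\frac{312}{-413} - 302\right) 469 = \left(312 \left(- \frac{1}{413}\right) - 302\right) 469 = \left(- \frac{312}{413} - 302\right) 469 = \left(- \frac{125038}{413}\right) 469 = - \frac{8377546}{59}$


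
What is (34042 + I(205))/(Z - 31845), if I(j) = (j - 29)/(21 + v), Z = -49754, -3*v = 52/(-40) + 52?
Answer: -1397482/3345559 ≈ -0.41771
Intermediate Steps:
v = -169/10 (v = -(52/(-40) + 52)/3 = -(52*(-1/40) + 52)/3 = -(-13/10 + 52)/3 = -⅓*507/10 = -169/10 ≈ -16.900)
I(j) = -290/41 + 10*j/41 (I(j) = (j - 29)/(21 - 169/10) = (-29 + j)/(41/10) = (-29 + j)*(10/41) = -290/41 + 10*j/41)
(34042 + I(205))/(Z - 31845) = (34042 + (-290/41 + (10/41)*205))/(-49754 - 31845) = (34042 + (-290/41 + 50))/(-81599) = (34042 + 1760/41)*(-1/81599) = (1397482/41)*(-1/81599) = -1397482/3345559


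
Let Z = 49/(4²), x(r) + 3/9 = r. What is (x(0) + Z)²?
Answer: 17161/2304 ≈ 7.4483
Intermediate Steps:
x(r) = -⅓ + r
Z = 49/16 ≈ 3.0625
(x(0) + Z)² = ((-⅓ + 0) + 49/16)² = (-⅓ + 49/16)² = (131/48)² = 17161/2304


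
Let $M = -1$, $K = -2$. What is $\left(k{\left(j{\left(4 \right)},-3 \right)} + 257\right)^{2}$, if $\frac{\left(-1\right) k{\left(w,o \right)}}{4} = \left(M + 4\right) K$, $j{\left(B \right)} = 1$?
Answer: $78961$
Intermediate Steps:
$k{\left(w,o \right)} = 24$ ($k{\left(w,o \right)} = - 4 \left(-1 + 4\right) \left(-2\right) = - 4 \cdot 3 \left(-2\right) = \left(-4\right) \left(-6\right) = 24$)
$\left(k{\left(j{\left(4 \right)},-3 \right)} + 257\right)^{2} = \left(24 + 257\right)^{2} = 281^{2} = 78961$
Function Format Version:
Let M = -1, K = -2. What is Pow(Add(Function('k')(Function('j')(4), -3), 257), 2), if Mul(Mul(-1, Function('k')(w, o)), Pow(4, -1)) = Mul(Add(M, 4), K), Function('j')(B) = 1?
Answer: 78961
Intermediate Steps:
Function('k')(w, o) = 24 (Function('k')(w, o) = Mul(-4, Mul(Add(-1, 4), -2)) = Mul(-4, Mul(3, -2)) = Mul(-4, -6) = 24)
Pow(Add(Function('k')(Function('j')(4), -3), 257), 2) = Pow(Add(24, 257), 2) = Pow(281, 2) = 78961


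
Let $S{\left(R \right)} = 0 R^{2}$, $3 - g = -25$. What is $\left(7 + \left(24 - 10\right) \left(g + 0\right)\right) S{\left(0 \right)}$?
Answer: $0$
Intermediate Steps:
$g = 28$ ($g = 3 - -25 = 3 + 25 = 28$)
$S{\left(R \right)} = 0$
$\left(7 + \left(24 - 10\right) \left(g + 0\right)\right) S{\left(0 \right)} = \left(7 + \left(24 - 10\right) \left(28 + 0\right)\right) 0 = \left(7 + 14 \cdot 28\right) 0 = \left(7 + 392\right) 0 = 399 \cdot 0 = 0$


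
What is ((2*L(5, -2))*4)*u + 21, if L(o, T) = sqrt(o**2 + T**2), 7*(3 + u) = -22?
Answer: 21 - 344*sqrt(29)/7 ≈ -243.64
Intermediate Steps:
u = -43/7 (u = -3 + (1/7)*(-22) = -3 - 22/7 = -43/7 ≈ -6.1429)
L(o, T) = sqrt(T**2 + o**2)
((2*L(5, -2))*4)*u + 21 = ((2*sqrt((-2)**2 + 5**2))*4)*(-43/7) + 21 = ((2*sqrt(4 + 25))*4)*(-43/7) + 21 = ((2*sqrt(29))*4)*(-43/7) + 21 = (8*sqrt(29))*(-43/7) + 21 = -344*sqrt(29)/7 + 21 = 21 - 344*sqrt(29)/7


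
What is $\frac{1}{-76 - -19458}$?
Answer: $\frac{1}{19382} \approx 5.1594 \cdot 10^{-5}$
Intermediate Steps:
$\frac{1}{-76 - -19458} = \frac{1}{-76 + 19458} = \frac{1}{19382}$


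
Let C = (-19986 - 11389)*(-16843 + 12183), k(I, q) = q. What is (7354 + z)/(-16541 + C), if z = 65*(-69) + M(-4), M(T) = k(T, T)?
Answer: 2865/146190959 ≈ 1.9598e-5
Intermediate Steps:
M(T) = T
C = 146207500 (C = -31375*(-4660) = 146207500)
z = -4489 (z = 65*(-69) - 4 = -4485 - 4 = -4489)
(7354 + z)/(-16541 + C) = (7354 - 4489)/(-16541 + 146207500) = 2865/146190959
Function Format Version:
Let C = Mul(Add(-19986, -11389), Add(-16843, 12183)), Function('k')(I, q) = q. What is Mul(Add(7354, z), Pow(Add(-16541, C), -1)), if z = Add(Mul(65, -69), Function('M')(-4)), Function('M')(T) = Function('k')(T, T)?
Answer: Rational(2865, 146190959) ≈ 1.9598e-5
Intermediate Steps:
Function('M')(T) = T
C = 146207500 (C = Mul(-31375, -4660) = 146207500)
z = -4489 (z = Add(Mul(65, -69), -4) = Add(-4485, -4) = -4489)
Mul(Add(7354, z), Pow(Add(-16541, C), -1)) = Mul(Add(7354, -4489), Pow(Add(-16541, 146207500), -1)) = Mul(2865, Pow(146190959, -1)) = Mul(2865, Rational(1, 146190959)) = Rational(2865, 146190959)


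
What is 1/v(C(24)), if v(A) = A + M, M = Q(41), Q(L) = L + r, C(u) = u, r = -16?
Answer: 1/49 ≈ 0.020408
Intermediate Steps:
Q(L) = -16 + L (Q(L) = L - 16 = -16 + L)
M = 25 (M = -16 + 41 = 25)
v(A) = 25 + A (v(A) = A + 25 = 25 + A)
1/v(C(24)) = 1/(25 + 24) = 1/49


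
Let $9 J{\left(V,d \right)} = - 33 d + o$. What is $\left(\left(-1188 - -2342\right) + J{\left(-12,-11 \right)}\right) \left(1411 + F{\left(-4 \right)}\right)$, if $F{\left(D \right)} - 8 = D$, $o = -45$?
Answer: $\frac{5048720}{3} \approx 1.6829 \cdot 10^{6}$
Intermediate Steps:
$F{\left(D \right)} = 8 + D$
$J{\left(V,d \right)} = -5 - \frac{11 d}{3}$ ($J{\left(V,d \right)} = \frac{- 33 d - 45}{9} = \frac{-45 - 33 d}{9} = -5 - \frac{11 d}{3}$)
$\left(\left(-1188 - -2342\right) + J{\left(-12,-11 \right)}\right) \left(1411 + F{\left(-4 \right)}\right) = \left(\left(-1188 - -2342\right) - - \frac{106}{3}\right) \left(1411 + \left(8 - 4\right)\right) = \left(\left(-1188 + 2342\right) + \left(-5 + \frac{121}{3}\right)\right) \left(1411 + 4\right) = \left(1154 + \frac{106}{3}\right) 1415 = \frac{3568}{3} \cdot 1415 = \frac{5048720}{3}$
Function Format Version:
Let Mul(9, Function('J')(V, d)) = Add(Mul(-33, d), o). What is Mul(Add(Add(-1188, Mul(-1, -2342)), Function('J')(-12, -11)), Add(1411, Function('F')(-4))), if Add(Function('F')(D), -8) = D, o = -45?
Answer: Rational(5048720, 3) ≈ 1.6829e+6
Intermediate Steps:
Function('F')(D) = Add(8, D)
Function('J')(V, d) = Add(-5, Mul(Rational(-11, 3), d)) (Function('J')(V, d) = Mul(Rational(1, 9), Add(Mul(-33, d), -45)) = Mul(Rational(1, 9), Add(-45, Mul(-33, d))) = Add(-5, Mul(Rational(-11, 3), d)))
Mul(Add(Add(-1188, Mul(-1, -2342)), Function('J')(-12, -11)), Add(1411, Function('F')(-4))) = Mul(Add(Add(-1188, Mul(-1, -2342)), Add(-5, Mul(Rational(-11, 3), -11))), Add(1411, Add(8, -4))) = Mul(Add(Add(-1188, 2342), Add(-5, Rational(121, 3))), Add(1411, 4)) = Mul(Add(1154, Rational(106, 3)), 1415) = Mul(Rational(3568, 3), 1415) = Rational(5048720, 3)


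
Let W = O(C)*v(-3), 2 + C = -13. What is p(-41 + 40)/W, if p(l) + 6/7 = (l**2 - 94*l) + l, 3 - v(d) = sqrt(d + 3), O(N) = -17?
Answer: -652/357 ≈ -1.8263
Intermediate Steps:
C = -15 (C = -2 - 13 = -15)
v(d) = 3 - sqrt(3 + d) (v(d) = 3 - sqrt(d + 3) = 3 - sqrt(3 + d))
W = -51 (W = -17*(3 - sqrt(3 - 3)) = -17*(3 - sqrt(0)) = -17*(3 - 1*0) = -17*(3 + 0) = -17*3 = -51)
p(l) = -6/7 + l**2 - 93*l (p(l) = -6/7 + ((l**2 - 94*l) + l) = -6/7 + (l**2 - 93*l) = -6/7 + l**2 - 93*l)
p(-41 + 40)/W = (-6/7 + (-41 + 40)**2 - 93*(-41 + 40))/(-51) = (-6/7 + (-1)**2 - 93*(-1))*(-1/51) = (-6/7 + 1 + 93)*(-1/51) = (652/7)*(-1/51) = -652/357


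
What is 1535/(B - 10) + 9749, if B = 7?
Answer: 27712/3 ≈ 9237.3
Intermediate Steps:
1535/(B - 10) + 9749 = 1535/(7 - 10) + 9749 = 1535/(-3) + 9749 = 1535*(-⅓) + 9749 = -1535/3 + 9749 = 27712/3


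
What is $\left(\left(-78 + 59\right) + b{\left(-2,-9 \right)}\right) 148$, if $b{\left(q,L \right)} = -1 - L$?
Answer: $-1628$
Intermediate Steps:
$\left(\left(-78 + 59\right) + b{\left(-2,-9 \right)}\right) 148 = \left(\left(-78 + 59\right) - -8\right) 148 = \left(-19 + \left(-1 + 9\right)\right) 148 = \left(-19 + 8\right) 148 = \left(-11\right) 148 = -1628$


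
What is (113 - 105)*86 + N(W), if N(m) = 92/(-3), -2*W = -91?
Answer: 1972/3 ≈ 657.33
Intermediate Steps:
W = 91/2 (W = -½*(-91) = 91/2 ≈ 45.500)
N(m) = -92/3 (N(m) = 92*(-⅓) = -92/3)
(113 - 105)*86 + N(W) = (113 - 105)*86 - 92/3 = 8*86 - 92/3 = 688 - 92/3 = 1972/3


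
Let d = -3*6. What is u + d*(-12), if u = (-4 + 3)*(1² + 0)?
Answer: 215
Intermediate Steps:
d = -18
u = -1 (u = -(1 + 0) = -1*1 = -1)
u + d*(-12) = -1 - 18*(-12) = -1 + 216 = 215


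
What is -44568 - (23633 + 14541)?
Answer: -82742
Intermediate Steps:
-44568 - (23633 + 14541) = -44568 - 1*38174 = -44568 - 38174 = -82742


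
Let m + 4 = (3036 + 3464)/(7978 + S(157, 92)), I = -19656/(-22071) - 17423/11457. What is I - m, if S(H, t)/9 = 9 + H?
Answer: 4027377679/1500727104 ≈ 2.6836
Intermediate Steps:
S(H, t) = 81 + 9*H (S(H, t) = 9*(9 + H) = 81 + 9*H)
I = -399359/633753 (I = -19656*(-1/22071) - 17423*1/11457 = 936/1051 - 917/603 = -399359/633753 ≈ -0.63015)
m = -7847/2368 (m = -4 + (3036 + 3464)/(7978 + (81 + 9*157)) = -4 + 6500/(7978 + (81 + 1413)) = -4 + 6500/(7978 + 1494) = -4 + 6500/9472 = -4 + 6500*(1/9472) = -4 + 1625/2368 = -7847/2368 ≈ -3.3138)
I - m = -399359/633753 - 1*(-7847/2368) = -399359/633753 + 7847/2368 = 4027377679/1500727104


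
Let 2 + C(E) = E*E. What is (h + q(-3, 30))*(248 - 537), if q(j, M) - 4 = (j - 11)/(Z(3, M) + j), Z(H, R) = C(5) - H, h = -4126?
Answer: 1191496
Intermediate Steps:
C(E) = -2 + E² (C(E) = -2 + E*E = -2 + E²)
Z(H, R) = 23 - H (Z(H, R) = (-2 + 5²) - H = (-2 + 25) - H = 23 - H)
q(j, M) = 4 + (-11 + j)/(20 + j) (q(j, M) = 4 + (j - 11)/((23 - 1*3) + j) = 4 + (-11 + j)/((23 - 3) + j) = 4 + (-11 + j)/(20 + j))
(h + q(-3, 30))*(248 - 537) = (-4126 + (69 + 5*(-3))/(20 - 3))*(248 - 537) = (-4126 + (69 - 15)/17)*(-289) = (-4126 + (1/17)*54)*(-289) = (-4126 + 54/17)*(-289) = -70088/17*(-289) = 1191496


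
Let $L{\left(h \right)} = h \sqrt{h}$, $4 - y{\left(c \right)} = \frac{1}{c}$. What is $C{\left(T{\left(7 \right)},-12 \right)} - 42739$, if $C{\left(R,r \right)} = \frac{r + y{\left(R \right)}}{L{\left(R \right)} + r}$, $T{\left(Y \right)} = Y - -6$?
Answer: $- \frac{1140662431}{26689} - \frac{105 \sqrt{13}}{2053} \approx -42739.0$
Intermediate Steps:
$y{\left(c \right)} = 4 - \frac{1}{c}$
$L{\left(h \right)} = h^{\frac{3}{2}}$
$T{\left(Y \right)} = 6 + Y$ ($T{\left(Y \right)} = Y + 6 = 6 + Y$)
$C{\left(R,r \right)} = \frac{4 + r - \frac{1}{R}}{r + R^{\frac{3}{2}}}$ ($C{\left(R,r \right)} = \frac{r + \left(4 - \frac{1}{R}\right)}{R^{\frac{3}{2}} + r} = \frac{4 + r - \frac{1}{R}}{r + R^{\frac{3}{2}}}$)
$C{\left(T{\left(7 \right)},-12 \right)} - 42739 = \frac{-1 + 4 \left(6 + 7\right) + \left(6 + 7\right) \left(-12\right)}{\left(6 + 7\right) \left(-12 + \left(6 + 7\right)^{\frac{3}{2}}\right)} - 42739 = \frac{-1 + 4 \cdot 13 + 13 \left(-12\right)}{13 \left(-12 + 13^{\frac{3}{2}}\right)} - 42739 = \frac{-1 + 52 - 156}{13 \left(-12 + 13 \sqrt{13}\right)} - 42739 = \frac{1}{13} \frac{1}{-12 + 13 \sqrt{13}} \left(-105\right) - 42739 = - \frac{105}{13 \left(-12 + 13 \sqrt{13}\right)} - 42739 = -42739 - \frac{105}{13 \left(-12 + 13 \sqrt{13}\right)}$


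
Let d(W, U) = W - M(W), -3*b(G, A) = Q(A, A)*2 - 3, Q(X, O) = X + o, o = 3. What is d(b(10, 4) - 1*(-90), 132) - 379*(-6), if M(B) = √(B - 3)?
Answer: 7081/3 - 5*√30/3 ≈ 2351.2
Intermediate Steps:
Q(X, O) = 3 + X (Q(X, O) = X + 3 = 3 + X)
b(G, A) = -1 - 2*A/3 (b(G, A) = -((3 + A)*2 - 3)/3 = -((6 + 2*A) - 3)/3 = -(3 + 2*A)/3 = -1 - 2*A/3)
M(B) = √(-3 + B)
d(W, U) = W - √(-3 + W)
d(b(10, 4) - 1*(-90), 132) - 379*(-6) = (((-1 - ⅔*4) - 1*(-90)) - √(-3 + ((-1 - ⅔*4) - 1*(-90)))) - 379*(-6) = (((-1 - 8/3) + 90) - √(-3 + ((-1 - 8/3) + 90))) - 1*(-2274) = ((-11/3 + 90) - √(-3 + (-11/3 + 90))) + 2274 = (259/3 - √(-3 + 259/3)) + 2274 = (259/3 - √(250/3)) + 2274 = (259/3 - 5*√30/3) + 2274 = 7081/3 - 5*√30/3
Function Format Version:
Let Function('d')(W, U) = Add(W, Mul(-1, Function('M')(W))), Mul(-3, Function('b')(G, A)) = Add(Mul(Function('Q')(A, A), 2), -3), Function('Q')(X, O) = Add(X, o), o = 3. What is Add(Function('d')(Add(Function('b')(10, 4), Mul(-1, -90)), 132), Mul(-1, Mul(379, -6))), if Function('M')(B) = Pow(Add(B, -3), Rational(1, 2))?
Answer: Add(Rational(7081, 3), Mul(Rational(-5, 3), Pow(30, Rational(1, 2)))) ≈ 2351.2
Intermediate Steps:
Function('Q')(X, O) = Add(3, X) (Function('Q')(X, O) = Add(X, 3) = Add(3, X))
Function('b')(G, A) = Add(-1, Mul(Rational(-2, 3), A)) (Function('b')(G, A) = Mul(Rational(-1, 3), Add(Mul(Add(3, A), 2), -3)) = Mul(Rational(-1, 3), Add(Add(6, Mul(2, A)), -3)) = Mul(Rational(-1, 3), Add(3, Mul(2, A))) = Add(-1, Mul(Rational(-2, 3), A)))
Function('M')(B) = Pow(Add(-3, B), Rational(1, 2))
Function('d')(W, U) = Add(W, Mul(-1, Pow(Add(-3, W), Rational(1, 2))))
Add(Function('d')(Add(Function('b')(10, 4), Mul(-1, -90)), 132), Mul(-1, Mul(379, -6))) = Add(Add(Add(Add(-1, Mul(Rational(-2, 3), 4)), Mul(-1, -90)), Mul(-1, Pow(Add(-3, Add(Add(-1, Mul(Rational(-2, 3), 4)), Mul(-1, -90))), Rational(1, 2)))), Mul(-1, Mul(379, -6))) = Add(Add(Add(Add(-1, Rational(-8, 3)), 90), Mul(-1, Pow(Add(-3, Add(Add(-1, Rational(-8, 3)), 90)), Rational(1, 2)))), Mul(-1, -2274)) = Add(Add(Add(Rational(-11, 3), 90), Mul(-1, Pow(Add(-3, Add(Rational(-11, 3), 90)), Rational(1, 2)))), 2274) = Add(Add(Rational(259, 3), Mul(-1, Pow(Add(-3, Rational(259, 3)), Rational(1, 2)))), 2274) = Add(Add(Rational(259, 3), Mul(-1, Pow(Rational(250, 3), Rational(1, 2)))), 2274) = Add(Add(Rational(259, 3), Mul(-1, Mul(Rational(5, 3), Pow(30, Rational(1, 2))))), 2274) = Add(Add(Rational(259, 3), Mul(Rational(-5, 3), Pow(30, Rational(1, 2)))), 2274) = Add(Rational(7081, 3), Mul(Rational(-5, 3), Pow(30, Rational(1, 2))))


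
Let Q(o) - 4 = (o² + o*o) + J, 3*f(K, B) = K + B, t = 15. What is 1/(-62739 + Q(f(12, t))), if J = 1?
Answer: -1/62572 ≈ -1.5982e-5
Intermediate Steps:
f(K, B) = B/3 + K/3 (f(K, B) = (K + B)/3 = (B + K)/3 = B/3 + K/3)
Q(o) = 5 + 2*o² (Q(o) = 4 + ((o² + o*o) + 1) = 4 + ((o² + o²) + 1) = 4 + (2*o² + 1) = 4 + (1 + 2*o²) = 5 + 2*o²)
1/(-62739 + Q(f(12, t))) = 1/(-62739 + (5 + 2*((⅓)*15 + (⅓)*12)²)) = 1/(-62739 + (5 + 2*(5 + 4)²)) = 1/(-62739 + (5 + 2*9²)) = 1/(-62739 + (5 + 2*81)) = 1/(-62739 + (5 + 162)) = 1/(-62739 + 167) = 1/(-62572) = -1/62572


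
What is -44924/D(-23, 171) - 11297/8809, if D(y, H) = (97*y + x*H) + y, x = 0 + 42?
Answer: -10259253/986608 ≈ -10.399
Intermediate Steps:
x = 42
D(y, H) = 42*H + 98*y (D(y, H) = (97*y + 42*H) + y = (42*H + 97*y) + y = 42*H + 98*y)
-44924/D(-23, 171) - 11297/8809 = -44924/(42*171 + 98*(-23)) - 11297/8809 = -44924/(7182 - 2254) - 11297*1/8809 = -44924/4928 - 11297/8809 = -44924*1/4928 - 11297/8809 = -1021/112 - 11297/8809 = -10259253/986608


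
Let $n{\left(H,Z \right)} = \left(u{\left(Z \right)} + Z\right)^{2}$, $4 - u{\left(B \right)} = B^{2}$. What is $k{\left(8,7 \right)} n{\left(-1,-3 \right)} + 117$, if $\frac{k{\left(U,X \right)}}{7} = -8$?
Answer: $-3467$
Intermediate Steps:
$u{\left(B \right)} = 4 - B^{2}$
$k{\left(U,X \right)} = -56$ ($k{\left(U,X \right)} = 7 \left(-8\right) = -56$)
$n{\left(H,Z \right)} = \left(4 + Z - Z^{2}\right)^{2}$ ($n{\left(H,Z \right)} = \left(\left(4 - Z^{2}\right) + Z\right)^{2} = \left(4 + Z - Z^{2}\right)^{2}$)
$k{\left(8,7 \right)} n{\left(-1,-3 \right)} + 117 = - 56 \left(4 - 3 - \left(-3\right)^{2}\right)^{2} + 117 = - 56 \left(4 - 3 - 9\right)^{2} + 117 = - 56 \left(-8\right)^{2} + 117 = \left(-56\right) 64 + 117 = -3584 + 117 = -3467$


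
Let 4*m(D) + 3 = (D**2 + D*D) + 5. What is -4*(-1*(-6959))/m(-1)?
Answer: -27836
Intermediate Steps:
m(D) = 1/2 + D**2/2 (m(D) = -3/4 + ((D**2 + D*D) + 5)/4 = -3/4 + ((D**2 + D**2) + 5)/4 = -3/4 + (2*D**2 + 5)/4 = -3/4 + (5 + 2*D**2)/4 = -3/4 + (5/4 + D**2/2) = 1/2 + D**2/2)
-4*(-1*(-6959))/m(-1) = -4*(-1*(-6959))/(1/2 + (1/2)*(-1)**2) = -27836/(1/2 + (1/2)*1) = -27836/(1/2 + 1/2) = -27836/1 = -27836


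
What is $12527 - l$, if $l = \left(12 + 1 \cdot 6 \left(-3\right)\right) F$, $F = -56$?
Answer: $12191$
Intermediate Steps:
$l = 336$ ($l = \left(12 + 1 \cdot 6 \left(-3\right)\right) \left(-56\right) = \left(12 + 1 \left(-18\right)\right) \left(-56\right) = \left(12 - 18\right) \left(-56\right) = \left(-6\right) \left(-56\right) = 336$)
$12527 - l = 12527 - 336 = 12191$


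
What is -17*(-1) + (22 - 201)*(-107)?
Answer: 19170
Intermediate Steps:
-17*(-1) + (22 - 201)*(-107) = 17 - 179*(-107) = 17 + 19153 = 19170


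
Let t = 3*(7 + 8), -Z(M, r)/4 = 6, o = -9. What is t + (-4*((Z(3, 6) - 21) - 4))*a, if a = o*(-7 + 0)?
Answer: 12393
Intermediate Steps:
Z(M, r) = -24 (Z(M, r) = -4*6 = -24)
t = 45 (t = 3*15 = 45)
a = 63 (a = -9*(-7 + 0) = -9*(-7) = 63)
t + (-4*((Z(3, 6) - 21) - 4))*a = 45 - 4*((-24 - 21) - 4)*63 = 45 - 4*(-45 - 4)*63 = 45 - 4*(-49)*63 = 45 + 196*63 = 45 + 12348 = 12393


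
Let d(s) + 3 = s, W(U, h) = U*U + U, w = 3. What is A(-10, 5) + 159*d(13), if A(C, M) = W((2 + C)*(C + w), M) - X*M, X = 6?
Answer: 4752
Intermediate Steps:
W(U, h) = U + U**2 (W(U, h) = U**2 + U = U + U**2)
d(s) = -3 + s
A(C, M) = -6*M + (1 + (2 + C)*(3 + C))*(2 + C)*(3 + C) (A(C, M) = ((2 + C)*(C + 3))*(1 + (2 + C)*(C + 3)) - 6*M = ((2 + C)*(3 + C))*(1 + (2 + C)*(3 + C)) - 6*M = (1 + (2 + C)*(3 + C))*(2 + C)*(3 + C) - 6*M = -6*M + (1 + (2 + C)*(3 + C))*(2 + C)*(3 + C))
A(-10, 5) + 159*d(13) = (-6*5 + (6 + (-10)**2 + 5*(-10))*(7 + (-10)**2 + 5*(-10))) + 159*(-3 + 13) = (-30 + (6 + 100 - 50)*(7 + 100 - 50)) + 159*10 = (-30 + 56*57) + 1590 = (-30 + 3192) + 1590 = 3162 + 1590 = 4752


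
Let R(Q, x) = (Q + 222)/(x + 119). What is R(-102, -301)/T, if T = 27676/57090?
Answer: -77850/57239 ≈ -1.3601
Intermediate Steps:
R(Q, x) = (222 + Q)/(119 + x)
T = 1258/2595 (T = 27676*(1/57090) = 1258/2595 ≈ 0.48478)
R(-102, -301)/T = ((222 - 102)/(119 - 301))/(1258/2595) = (120/(-182))*(2595/1258) = -1/182*120*(2595/1258) = -60/91*2595/1258 = -77850/57239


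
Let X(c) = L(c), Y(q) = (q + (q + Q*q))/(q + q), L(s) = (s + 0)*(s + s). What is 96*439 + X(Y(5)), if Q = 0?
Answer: 42146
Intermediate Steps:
L(s) = 2*s² (L(s) = s*(2*s) = 2*s²)
Y(q) = 1 (Y(q) = (q + (q + 0*q))/(q + q) = (q + (q + 0))/((2*q)) = (q + q)*(1/(2*q)) = (2*q)*(1/(2*q)) = 1)
X(c) = 2*c²
96*439 + X(Y(5)) = 96*439 + 2*1² = 42144 + 2*1 = 42144 + 2 = 42146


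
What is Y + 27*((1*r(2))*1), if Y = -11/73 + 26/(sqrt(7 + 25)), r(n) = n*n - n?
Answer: 3931/73 + 13*sqrt(2)/4 ≈ 58.445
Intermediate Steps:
r(n) = n**2 - n
Y = -11/73 + 13*sqrt(2)/4 (Y = -11*1/73 + 26/(sqrt(32)) = -11/73 + 26/((4*sqrt(2))) = -11/73 + 26*(sqrt(2)/8) = -11/73 + 13*sqrt(2)/4 ≈ 4.4455)
Y + 27*((1*r(2))*1) = (-11/73 + 13*sqrt(2)/4) + 27*((1*(2*(-1 + 2)))*1) = (-11/73 + 13*sqrt(2)/4) + 27*((1*(2*1))*1) = (-11/73 + 13*sqrt(2)/4) + 27*((1*2)*1) = (-11/73 + 13*sqrt(2)/4) + 27*(2*1) = (-11/73 + 13*sqrt(2)/4) + 27*2 = (-11/73 + 13*sqrt(2)/4) + 54 = 3931/73 + 13*sqrt(2)/4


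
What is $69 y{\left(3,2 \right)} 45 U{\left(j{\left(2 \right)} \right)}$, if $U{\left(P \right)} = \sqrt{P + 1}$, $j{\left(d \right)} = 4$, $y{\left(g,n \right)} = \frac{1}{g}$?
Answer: $1035 \sqrt{5} \approx 2314.3$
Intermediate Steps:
$U{\left(P \right)} = \sqrt{1 + P}$
$69 y{\left(3,2 \right)} 45 U{\left(j{\left(2 \right)} \right)} = \frac{69}{3} \cdot 45 \sqrt{1 + 4} = 69 \cdot \frac{1}{3} \cdot 45 \sqrt{5} = 23 \cdot 45 \sqrt{5} = 1035 \sqrt{5}$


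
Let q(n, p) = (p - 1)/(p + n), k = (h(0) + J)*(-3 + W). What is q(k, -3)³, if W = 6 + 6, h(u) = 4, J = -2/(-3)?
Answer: -64/59319 ≈ -0.0010789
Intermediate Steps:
J = ⅔ (J = -2*(-⅓) = ⅔ ≈ 0.66667)
W = 12
k = 42 (k = (4 + ⅔)*(-3 + 12) = (14/3)*9 = 42)
q(n, p) = (-1 + p)/(n + p)
q(k, -3)³ = ((-1 - 3)/(42 - 3))³ = (-4/39)³ = -64/59319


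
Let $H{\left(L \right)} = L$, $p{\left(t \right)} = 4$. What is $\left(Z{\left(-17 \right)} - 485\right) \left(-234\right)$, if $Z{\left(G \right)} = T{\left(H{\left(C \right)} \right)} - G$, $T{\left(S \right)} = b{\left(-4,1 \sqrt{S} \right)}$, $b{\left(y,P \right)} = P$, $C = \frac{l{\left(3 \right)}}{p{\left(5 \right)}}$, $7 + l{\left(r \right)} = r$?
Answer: $109512 - 234 i \approx 1.0951 \cdot 10^{5} - 234.0 i$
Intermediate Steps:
$l{\left(r \right)} = -7 + r$
$C = -1$ ($C = \frac{-7 + 3}{4} = \left(-4\right) \frac{1}{4} = -1$)
$T{\left(S \right)} = \sqrt{S}$ ($T{\left(S \right)} = 1 \sqrt{S} = \sqrt{S}$)
$Z{\left(G \right)} = i - G$ ($Z{\left(G \right)} = \sqrt{-1} - G = i - G$)
$\left(Z{\left(-17 \right)} - 485\right) \left(-234\right) = \left(\left(i - -17\right) - 485\right) \left(-234\right) = \left(\left(i + 17\right) - 485\right) \left(-234\right) = \left(\left(17 + i\right) - 485\right) \left(-234\right) = \left(-468 + i\right) \left(-234\right) = 109512 - 234 i$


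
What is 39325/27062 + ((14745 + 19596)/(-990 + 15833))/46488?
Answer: 4522670043657/3112226448968 ≈ 1.4532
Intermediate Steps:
39325/27062 + ((14745 + 19596)/(-990 + 15833))/46488 = 39325*(1/27062) + (34341/14843)*(1/46488) = 39325/27062 + (34341*(1/14843))*(1/46488) = 39325/27062 + (34341/14843)*(1/46488) = 39325/27062 + 11447/230007128 = 4522670043657/3112226448968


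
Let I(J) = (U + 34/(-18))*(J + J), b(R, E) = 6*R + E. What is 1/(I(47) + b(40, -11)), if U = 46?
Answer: 9/39379 ≈ 0.00022855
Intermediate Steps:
b(R, E) = E + 6*R
I(J) = 794*J/9 (I(J) = (46 + 34/(-18))*(J + J) = (46 + 34*(-1/18))*(2*J) = (46 - 17/9)*(2*J) = 397*(2*J)/9 = 794*J/9)
1/(I(47) + b(40, -11)) = 1/((794/9)*47 + (-11 + 6*40)) = 1/(37318/9 + (-11 + 240)) = 1/(37318/9 + 229) = 1/(39379/9) = 9/39379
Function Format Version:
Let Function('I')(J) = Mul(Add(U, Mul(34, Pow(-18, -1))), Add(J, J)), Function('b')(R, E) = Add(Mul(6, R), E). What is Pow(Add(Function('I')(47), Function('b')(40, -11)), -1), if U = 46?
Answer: Rational(9, 39379) ≈ 0.00022855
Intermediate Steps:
Function('b')(R, E) = Add(E, Mul(6, R))
Function('I')(J) = Mul(Rational(794, 9), J) (Function('I')(J) = Mul(Add(46, Mul(34, Pow(-18, -1))), Add(J, J)) = Mul(Add(46, Mul(34, Rational(-1, 18))), Mul(2, J)) = Mul(Add(46, Rational(-17, 9)), Mul(2, J)) = Mul(Rational(397, 9), Mul(2, J)) = Mul(Rational(794, 9), J))
Pow(Add(Function('I')(47), Function('b')(40, -11)), -1) = Pow(Add(Mul(Rational(794, 9), 47), Add(-11, Mul(6, 40))), -1) = Pow(Add(Rational(37318, 9), Add(-11, 240)), -1) = Pow(Add(Rational(37318, 9), 229), -1) = Pow(Rational(39379, 9), -1) = Rational(9, 39379)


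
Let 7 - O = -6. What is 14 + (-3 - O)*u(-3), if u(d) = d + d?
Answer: 110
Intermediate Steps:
O = 13 (O = 7 - 1*(-6) = 7 + 6 = 13)
u(d) = 2*d
14 + (-3 - O)*u(-3) = 14 + (-3 - 1*13)*(2*(-3)) = 14 + (-3 - 13)*(-6) = 14 - 16*(-6) = 14 + 96 = 110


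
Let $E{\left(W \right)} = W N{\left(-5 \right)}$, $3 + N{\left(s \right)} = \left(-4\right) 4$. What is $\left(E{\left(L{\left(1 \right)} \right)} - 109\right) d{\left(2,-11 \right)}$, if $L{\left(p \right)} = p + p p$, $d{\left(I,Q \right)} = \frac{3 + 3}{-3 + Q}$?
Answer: $63$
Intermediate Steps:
$N{\left(s \right)} = -19$ ($N{\left(s \right)} = -3 - 16 = -19$)
$d{\left(I,Q \right)} = \frac{6}{-3 + Q}$
$L{\left(p \right)} = p + p^{2}$
$E{\left(W \right)} = - 19 W$ ($E{\left(W \right)} = W \left(-19\right) = - 19 W$)
$\left(E{\left(L{\left(1 \right)} \right)} - 109\right) d{\left(2,-11 \right)} = \left(- 19 \cdot 1 \left(1 + 1\right) - 109\right) \frac{6}{-3 - 11} = \left(- 19 \cdot 1 \cdot 2 - 109\right) \frac{6}{-14} = \left(\left(-19\right) 2 - 109\right) 6 \left(- \frac{1}{14}\right) = \left(-38 - 109\right) \left(- \frac{3}{7}\right) = \left(-147\right) \left(- \frac{3}{7}\right) = 63$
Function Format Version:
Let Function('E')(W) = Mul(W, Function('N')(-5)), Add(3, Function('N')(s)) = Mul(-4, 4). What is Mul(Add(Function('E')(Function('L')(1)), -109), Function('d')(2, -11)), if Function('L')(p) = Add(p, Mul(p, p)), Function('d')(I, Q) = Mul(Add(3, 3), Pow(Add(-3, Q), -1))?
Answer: 63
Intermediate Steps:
Function('N')(s) = -19 (Function('N')(s) = Add(-3, Mul(-4, 4)) = Add(-3, -16) = -19)
Function('d')(I, Q) = Mul(6, Pow(Add(-3, Q), -1))
Function('L')(p) = Add(p, Pow(p, 2))
Function('E')(W) = Mul(-19, W) (Function('E')(W) = Mul(W, -19) = Mul(-19, W))
Mul(Add(Function('E')(Function('L')(1)), -109), Function('d')(2, -11)) = Mul(Add(Mul(-19, Mul(1, Add(1, 1))), -109), Mul(6, Pow(Add(-3, -11), -1))) = Mul(Add(Mul(-19, Mul(1, 2)), -109), Mul(6, Pow(-14, -1))) = Mul(Add(Mul(-19, 2), -109), Mul(6, Rational(-1, 14))) = Mul(Add(-38, -109), Rational(-3, 7)) = Mul(-147, Rational(-3, 7)) = 63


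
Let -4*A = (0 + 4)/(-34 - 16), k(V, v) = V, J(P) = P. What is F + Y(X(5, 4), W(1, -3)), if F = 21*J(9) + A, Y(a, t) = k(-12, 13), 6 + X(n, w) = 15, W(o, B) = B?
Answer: 8851/50 ≈ 177.02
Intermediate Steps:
X(n, w) = 9 (X(n, w) = -6 + 15 = 9)
A = 1/50 (A = -(0 + 4)/(4*(-34 - 16)) = -1/(-50) = -(-1)/50 = -¼*(-2/25) = 1/50 ≈ 0.020000)
Y(a, t) = -12
F = 9451/50 (F = 21*9 + 1/50 = 189 + 1/50 = 9451/50 ≈ 189.02)
F + Y(X(5, 4), W(1, -3)) = 9451/50 - 12 = 8851/50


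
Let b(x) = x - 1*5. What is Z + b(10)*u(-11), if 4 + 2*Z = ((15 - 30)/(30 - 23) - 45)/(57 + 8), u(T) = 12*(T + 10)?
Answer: -5675/91 ≈ -62.363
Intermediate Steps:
u(T) = 120 + 12*T (u(T) = 12*(10 + T) = 120 + 12*T)
b(x) = -5 + x (b(x) = x - 5 = -5 + x)
Z = -215/91 (Z = -2 + (((15 - 30)/(30 - 23) - 45)/(57 + 8))/2 = -2 + ((-15/7 - 45)/65)/2 = -2 + ((-15*⅐ - 45)*(1/65))/2 = -2 + ((-15/7 - 45)*(1/65))/2 = -2 + (-330/7*1/65)/2 = -2 + (½)*(-66/91) = -2 - 33/91 = -215/91 ≈ -2.3626)
Z + b(10)*u(-11) = -215/91 + (-5 + 10)*(120 + 12*(-11)) = -215/91 + 5*(120 - 132) = -215/91 + 5*(-12) = -215/91 - 60 = -5675/91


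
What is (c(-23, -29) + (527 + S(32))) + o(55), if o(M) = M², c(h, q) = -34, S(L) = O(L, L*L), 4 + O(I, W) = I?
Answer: 3546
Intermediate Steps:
O(I, W) = -4 + I
S(L) = -4 + L
(c(-23, -29) + (527 + S(32))) + o(55) = (-34 + (527 + (-4 + 32))) + 55² = (-34 + (527 + 28)) + 3025 = (-34 + 555) + 3025 = 521 + 3025 = 3546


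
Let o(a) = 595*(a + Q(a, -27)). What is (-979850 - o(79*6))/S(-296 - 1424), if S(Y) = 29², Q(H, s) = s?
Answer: -1245815/841 ≈ -1481.3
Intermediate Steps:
o(a) = -16065 + 595*a (o(a) = 595*(a - 27) = 595*(-27 + a) = -16065 + 595*a)
S(Y) = 841
(-979850 - o(79*6))/S(-296 - 1424) = (-979850 - (-16065 + 595*(79*6)))/841 = (-979850 - (-16065 + 595*474))*(1/841) = (-979850 - (-16065 + 282030))*(1/841) = (-979850 - 1*265965)*(1/841) = (-979850 - 265965)*(1/841) = -1245815*1/841 = -1245815/841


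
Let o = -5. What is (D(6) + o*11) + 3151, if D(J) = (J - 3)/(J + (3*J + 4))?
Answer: 86691/28 ≈ 3096.1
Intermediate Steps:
D(J) = (-3 + J)/(4 + 4*J) (D(J) = (-3 + J)/(J + (4 + 3*J)) = (-3 + J)/(4 + 4*J))
(D(6) + o*11) + 3151 = ((-3 + 6)/(4*(1 + 6)) - 5*11) + 3151 = ((1/4)*3/7 - 55) + 3151 = ((1/4)*(1/7)*3 - 55) + 3151 = (3/28 - 55) + 3151 = -1537/28 + 3151 = 86691/28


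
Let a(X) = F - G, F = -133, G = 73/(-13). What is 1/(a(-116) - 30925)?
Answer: -13/403681 ≈ -3.2204e-5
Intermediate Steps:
G = -73/13 (G = 73*(-1/13) = -73/13 ≈ -5.6154)
a(X) = -1656/13 (a(X) = -133 - 1*(-73/13) = -133 + 73/13 = -1656/13)
1/(a(-116) - 30925) = 1/(-1656/13 - 30925) = 1/(-403681/13) = -13/403681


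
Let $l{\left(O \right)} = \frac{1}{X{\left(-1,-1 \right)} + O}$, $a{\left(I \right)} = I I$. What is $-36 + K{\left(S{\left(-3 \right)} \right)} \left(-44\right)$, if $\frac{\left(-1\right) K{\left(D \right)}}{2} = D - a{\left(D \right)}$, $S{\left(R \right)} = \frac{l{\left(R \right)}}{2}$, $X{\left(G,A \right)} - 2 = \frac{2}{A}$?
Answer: $- \frac{478}{9} \approx -53.111$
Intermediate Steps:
$a{\left(I \right)} = I^{2}$
$X{\left(G,A \right)} = 2 + \frac{2}{A}$
$l{\left(O \right)} = \frac{1}{O}$ ($l{\left(O \right)} = \frac{1}{\left(2 + \frac{2}{-1}\right) + O} = \frac{1}{\left(2 + 2 \left(-1\right)\right) + O} = \frac{1}{\left(2 - 2\right) + O} = \frac{1}{0 + O} = \frac{1}{O}$)
$S{\left(R \right)} = \frac{1}{2 R}$ ($S{\left(R \right)} = \frac{1}{R 2} = \frac{1}{R} \frac{1}{2} = \frac{1}{2 R}$)
$K{\left(D \right)} = - 2 D + 2 D^{2}$ ($K{\left(D \right)} = - 2 \left(D - D^{2}\right) = - 2 D + 2 D^{2}$)
$-36 + K{\left(S{\left(-3 \right)} \right)} \left(-44\right) = -36 + 2 \frac{1}{2 \left(-3\right)} \left(-1 + \frac{1}{2 \left(-3\right)}\right) \left(-44\right) = -36 + 2 \cdot \frac{1}{2} \left(- \frac{1}{3}\right) \left(-1 + \frac{1}{2} \left(- \frac{1}{3}\right)\right) \left(-44\right) = -36 + 2 \left(- \frac{1}{6}\right) \left(-1 - \frac{1}{6}\right) \left(-44\right) = -36 + 2 \left(- \frac{1}{6}\right) \left(- \frac{7}{6}\right) \left(-44\right) = -36 + \frac{7}{18} \left(-44\right) = -36 - \frac{154}{9} = - \frac{478}{9}$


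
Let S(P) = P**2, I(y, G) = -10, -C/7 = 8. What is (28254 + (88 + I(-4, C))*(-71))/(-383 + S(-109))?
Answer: 11358/5749 ≈ 1.9756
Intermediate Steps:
C = -56 (C = -7*8 = -56)
(28254 + (88 + I(-4, C))*(-71))/(-383 + S(-109)) = (28254 + (88 - 10)*(-71))/(-383 + (-109)**2) = (28254 + 78*(-71))/(-383 + 11881) = (28254 - 5538)/11498 = 22716*(1/11498) = 11358/5749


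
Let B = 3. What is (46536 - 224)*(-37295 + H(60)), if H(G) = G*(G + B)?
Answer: -1552146680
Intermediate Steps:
H(G) = G*(3 + G) (H(G) = G*(G + 3) = G*(3 + G))
(46536 - 224)*(-37295 + H(60)) = (46536 - 224)*(-37295 + 60*(3 + 60)) = 46312*(-37295 + 60*63) = 46312*(-37295 + 3780) = 46312*(-33515) = -1552146680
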